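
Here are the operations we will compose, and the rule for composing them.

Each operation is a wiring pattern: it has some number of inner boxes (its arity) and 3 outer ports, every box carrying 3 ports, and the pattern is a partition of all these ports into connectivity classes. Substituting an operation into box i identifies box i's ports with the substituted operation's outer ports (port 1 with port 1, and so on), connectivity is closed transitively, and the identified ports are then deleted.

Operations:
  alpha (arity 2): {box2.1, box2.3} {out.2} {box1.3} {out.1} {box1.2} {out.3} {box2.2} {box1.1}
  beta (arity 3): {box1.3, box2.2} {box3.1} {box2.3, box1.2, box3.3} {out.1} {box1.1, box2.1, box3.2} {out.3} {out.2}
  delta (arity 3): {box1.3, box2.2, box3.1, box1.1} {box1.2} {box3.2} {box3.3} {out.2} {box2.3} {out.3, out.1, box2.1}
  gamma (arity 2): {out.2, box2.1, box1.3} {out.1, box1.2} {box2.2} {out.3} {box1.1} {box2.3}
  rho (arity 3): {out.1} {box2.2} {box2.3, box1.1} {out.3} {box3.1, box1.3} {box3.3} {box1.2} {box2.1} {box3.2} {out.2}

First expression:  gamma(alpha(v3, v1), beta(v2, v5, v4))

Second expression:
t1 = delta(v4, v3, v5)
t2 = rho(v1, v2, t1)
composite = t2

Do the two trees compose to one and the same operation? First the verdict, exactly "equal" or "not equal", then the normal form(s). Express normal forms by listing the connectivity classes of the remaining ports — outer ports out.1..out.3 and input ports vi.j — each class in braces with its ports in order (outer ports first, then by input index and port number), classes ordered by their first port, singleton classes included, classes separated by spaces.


not equal; first: {out.1} {out.2} {out.3} {v1.1, v1.3} {v1.2} {v2.1, v4.2, v5.1} {v2.2, v4.3, v5.3} {v2.3, v5.2} {v3.1} {v3.2} {v3.3} {v4.1}; second: {out.1} {out.2} {out.3} {v1.1, v2.3} {v1.2} {v1.3, v3.1} {v2.1} {v2.2} {v3.2, v4.1, v4.3, v5.1} {v3.3} {v4.2} {v5.2} {v5.3}


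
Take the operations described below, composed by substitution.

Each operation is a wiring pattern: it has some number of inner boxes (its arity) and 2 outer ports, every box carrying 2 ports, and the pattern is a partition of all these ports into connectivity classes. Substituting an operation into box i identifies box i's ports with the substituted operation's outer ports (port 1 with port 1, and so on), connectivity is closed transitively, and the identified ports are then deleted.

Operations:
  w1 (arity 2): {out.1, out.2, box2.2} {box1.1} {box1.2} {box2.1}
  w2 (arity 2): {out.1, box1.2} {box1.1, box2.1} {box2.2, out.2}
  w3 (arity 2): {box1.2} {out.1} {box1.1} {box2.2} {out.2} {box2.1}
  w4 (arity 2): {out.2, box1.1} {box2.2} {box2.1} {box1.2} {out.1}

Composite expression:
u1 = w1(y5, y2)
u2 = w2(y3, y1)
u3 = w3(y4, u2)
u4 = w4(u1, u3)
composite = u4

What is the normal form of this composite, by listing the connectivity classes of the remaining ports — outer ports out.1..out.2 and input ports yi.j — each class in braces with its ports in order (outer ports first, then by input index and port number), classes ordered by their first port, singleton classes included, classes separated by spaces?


Substituting into w4 glues patterns; closure does the rest.
stage w1: inputs (y5, y2), connectivity {out.1, out.2, y2.2} {y2.1} {y5.1} {y5.2}, out.j its boundary
stage w2: inputs (y3, y1), connectivity {out.1, y3.2} {out.2, y1.2} {y1.1, y3.1}, out.j its boundary
stage w3: inputs (y4, y3, y1), connectivity {out.1} {out.2} {y1.1, y3.1} {y1.2} {y3.2} {y4.1} {y4.2}, out.j its boundary
stage w4: inputs (y5, y2, y4, y3, y1), connectivity {out.1} {out.2, y2.2} {y1.1, y3.1} {y1.2} {y2.1} {y3.2} {y4.1} {y4.2} {y5.1} {y5.2}, out.j its boundary

{out.1} {out.2, y2.2} {y1.1, y3.1} {y1.2} {y2.1} {y3.2} {y4.1} {y4.2} {y5.1} {y5.2}


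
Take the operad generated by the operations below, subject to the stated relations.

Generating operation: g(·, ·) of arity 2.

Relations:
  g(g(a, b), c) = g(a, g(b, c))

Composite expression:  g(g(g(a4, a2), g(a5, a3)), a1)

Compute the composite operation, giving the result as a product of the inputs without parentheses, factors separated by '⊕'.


Every regrouping of g is equal, so read the a-inputs in written order.
g(a4, a2) reduces to a4 ⊕ a2
g(a5, a3) reduces to a5 ⊕ a3
g(g(a4, a2), g(a5, a3)) reduces to a4 ⊕ a2 ⊕ a5 ⊕ a3
g(g(g(a4, a2), g(a5, a3)), a1) reduces to a4 ⊕ a2 ⊕ a5 ⊕ a3 ⊕ a1

a4 ⊕ a2 ⊕ a5 ⊕ a3 ⊕ a1


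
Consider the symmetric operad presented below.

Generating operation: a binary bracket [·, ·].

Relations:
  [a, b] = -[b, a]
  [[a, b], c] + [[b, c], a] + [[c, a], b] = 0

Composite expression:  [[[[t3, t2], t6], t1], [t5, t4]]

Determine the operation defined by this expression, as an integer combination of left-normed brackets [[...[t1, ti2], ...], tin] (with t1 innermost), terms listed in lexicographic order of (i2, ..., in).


Left-normed coefficients sit on the t1-initial expansion words.
Composite bracket: [[[[t3, t2], t6], t1], [t5, t4]]
Each bracket splits as ab - ba, giving 32 signed words (2^5 = 32).
The t1-initial words carry the normal form:
  t1t2t3t6t4t5 appears with sign -1, giving the term -[[[[[t1, t2], t3], t6], t4], t5]
  t1t2t3t6t5t4 appears with sign +1, giving the term +[[[[[t1, t2], t3], t6], t5], t4]
  t1t3t2t6t4t5 appears with sign +1, giving the term +[[[[[t1, t3], t2], t6], t4], t5]
  t1t3t2t6t5t4 appears with sign -1, giving the term -[[[[[t1, t3], t2], t6], t5], t4]
  t1t6t2t3t4t5 appears with sign +1, giving the term +[[[[[t1, t6], t2], t3], t4], t5]
  t1t6t2t3t5t4 appears with sign -1, giving the term -[[[[[t1, t6], t2], t3], t5], t4]
  t1t6t3t2t4t5 appears with sign -1, giving the term -[[[[[t1, t6], t3], t2], t4], t5]
  t1t6t3t2t5t4 appears with sign +1, giving the term +[[[[[t1, t6], t3], t2], t5], t4]

-[[[[[t1, t2], t3], t6], t4], t5] + [[[[[t1, t2], t3], t6], t5], t4] + [[[[[t1, t3], t2], t6], t4], t5] - [[[[[t1, t3], t2], t6], t5], t4] + [[[[[t1, t6], t2], t3], t4], t5] - [[[[[t1, t6], t2], t3], t5], t4] - [[[[[t1, t6], t3], t2], t4], t5] + [[[[[t1, t6], t3], t2], t5], t4]


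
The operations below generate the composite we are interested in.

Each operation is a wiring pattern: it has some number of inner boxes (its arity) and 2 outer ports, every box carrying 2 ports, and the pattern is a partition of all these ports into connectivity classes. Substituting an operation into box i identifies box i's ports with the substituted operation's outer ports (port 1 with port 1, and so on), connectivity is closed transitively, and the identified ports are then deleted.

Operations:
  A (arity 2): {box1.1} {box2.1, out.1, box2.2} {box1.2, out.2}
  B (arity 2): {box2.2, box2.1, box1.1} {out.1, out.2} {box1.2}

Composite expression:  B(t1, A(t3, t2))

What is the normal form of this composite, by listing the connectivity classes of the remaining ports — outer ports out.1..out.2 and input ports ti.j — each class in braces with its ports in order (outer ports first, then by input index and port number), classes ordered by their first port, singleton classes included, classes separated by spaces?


{out.1, out.2} {t1.1, t2.1, t2.2, t3.2} {t1.2} {t3.1}

Reachability decides: close wires over B-identified ports.
the subtree at A composes to {out.1, t2.1, t2.2} {out.2, t3.2} {t3.1} on (t3, t2); out.j = own outer ports
the subtree at B composes to {out.1, out.2} {t1.1, t2.1, t2.2, t3.2} {t1.2} {t3.1} on (t1, t3, t2); out.j = own outer ports


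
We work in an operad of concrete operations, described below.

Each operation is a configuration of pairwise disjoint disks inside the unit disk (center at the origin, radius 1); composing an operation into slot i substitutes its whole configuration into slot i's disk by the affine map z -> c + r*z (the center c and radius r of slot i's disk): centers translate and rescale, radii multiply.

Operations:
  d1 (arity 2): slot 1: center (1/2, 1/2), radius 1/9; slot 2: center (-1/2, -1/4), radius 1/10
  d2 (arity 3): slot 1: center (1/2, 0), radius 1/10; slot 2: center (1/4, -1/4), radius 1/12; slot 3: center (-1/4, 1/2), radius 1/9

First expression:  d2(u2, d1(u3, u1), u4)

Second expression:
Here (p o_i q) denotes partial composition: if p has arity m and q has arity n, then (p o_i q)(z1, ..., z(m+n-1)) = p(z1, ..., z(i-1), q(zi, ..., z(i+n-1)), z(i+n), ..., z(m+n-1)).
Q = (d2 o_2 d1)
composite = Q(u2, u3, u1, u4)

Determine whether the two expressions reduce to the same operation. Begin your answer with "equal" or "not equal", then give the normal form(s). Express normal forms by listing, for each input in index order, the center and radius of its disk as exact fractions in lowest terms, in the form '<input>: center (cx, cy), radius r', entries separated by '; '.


equal; both compose to u1: center (5/24, -13/48), radius 1/120; u2: center (1/2, 0), radius 1/10; u3: center (7/24, -5/24), radius 1/108; u4: center (-1/4, 1/2), radius 1/9

In normal form, the first expression is u1: center (5/24, -13/48), radius 1/120; u2: center (1/2, 0), radius 1/10; u3: center (7/24, -5/24), radius 1/108; u4: center (-1/4, 1/2), radius 1/9
In normal form, the second expression is u1: center (5/24, -13/48), radius 1/120; u2: center (1/2, 0), radius 1/10; u3: center (7/24, -5/24), radius 1/108; u4: center (-1/4, 1/2), radius 1/9
Same normal form: equal.


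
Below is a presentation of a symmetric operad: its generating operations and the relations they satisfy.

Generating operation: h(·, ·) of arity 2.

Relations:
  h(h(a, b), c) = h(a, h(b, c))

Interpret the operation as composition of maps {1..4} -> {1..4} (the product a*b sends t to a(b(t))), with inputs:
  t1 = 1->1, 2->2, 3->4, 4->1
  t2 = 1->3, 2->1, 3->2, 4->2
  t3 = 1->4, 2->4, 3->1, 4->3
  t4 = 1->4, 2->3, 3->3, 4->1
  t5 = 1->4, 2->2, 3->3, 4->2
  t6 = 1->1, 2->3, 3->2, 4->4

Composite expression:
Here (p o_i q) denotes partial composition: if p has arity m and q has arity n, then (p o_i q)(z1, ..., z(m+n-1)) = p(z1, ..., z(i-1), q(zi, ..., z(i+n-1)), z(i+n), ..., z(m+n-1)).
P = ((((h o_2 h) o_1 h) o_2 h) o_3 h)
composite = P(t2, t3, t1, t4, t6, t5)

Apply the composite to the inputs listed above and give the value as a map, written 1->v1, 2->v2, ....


1->2, 2->2, 3->2, 4->2

h(t1, t4) = 1->1, 2->4, 3->4, 4->1
h(t3, h(t1, t4)) = 1->4, 2->3, 3->3, 4->4
h(t2, h(t3, h(t1, t4))) = 1->2, 2->2, 3->2, 4->2
h(t6, t5) = 1->4, 2->3, 3->2, 4->3
h(h(t2, h(t3, h(t1, t4))), h(t6, t5)) = 1->2, 2->2, 3->2, 4->2


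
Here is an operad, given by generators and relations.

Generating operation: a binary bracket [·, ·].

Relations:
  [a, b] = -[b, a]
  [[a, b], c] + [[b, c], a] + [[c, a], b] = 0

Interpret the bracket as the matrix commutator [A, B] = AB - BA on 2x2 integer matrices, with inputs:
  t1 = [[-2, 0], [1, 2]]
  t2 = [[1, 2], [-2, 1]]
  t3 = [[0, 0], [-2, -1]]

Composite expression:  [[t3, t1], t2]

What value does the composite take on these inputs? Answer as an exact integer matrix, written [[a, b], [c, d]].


[t3, t1] = [[0, 0], [7, 0]]
[[t3, t1], t2] = [[-14, 0], [0, 14]]

[[-14, 0], [0, 14]]


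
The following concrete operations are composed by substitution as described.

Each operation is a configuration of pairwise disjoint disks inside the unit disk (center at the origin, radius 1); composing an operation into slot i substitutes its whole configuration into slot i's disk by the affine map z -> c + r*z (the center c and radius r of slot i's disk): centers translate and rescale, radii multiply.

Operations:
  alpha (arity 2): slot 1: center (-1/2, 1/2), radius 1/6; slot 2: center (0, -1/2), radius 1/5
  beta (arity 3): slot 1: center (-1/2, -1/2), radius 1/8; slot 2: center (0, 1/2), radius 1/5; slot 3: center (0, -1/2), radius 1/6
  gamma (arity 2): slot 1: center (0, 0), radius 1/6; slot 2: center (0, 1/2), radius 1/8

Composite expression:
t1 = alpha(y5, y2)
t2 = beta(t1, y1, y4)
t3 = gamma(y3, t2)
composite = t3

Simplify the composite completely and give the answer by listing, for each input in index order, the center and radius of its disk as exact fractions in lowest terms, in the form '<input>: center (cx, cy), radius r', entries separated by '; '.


y1: center (0, 9/16), radius 1/40; y2: center (-1/16, 55/128), radius 1/320; y3: center (0, 0), radius 1/6; y4: center (0, 7/16), radius 1/48; y5: center (-9/128, 57/128), radius 1/384

Each y-disk chains the slot maps above it in gamma; radii multiply.
y3: after 1 affine step, its disk has center (0, 0), radius 1/6
y5: after 3 affine steps, its disk has center (-9/128, 57/128), radius 1/384
y2: after 3 affine steps, its disk has center (-1/16, 55/128), radius 1/320
y1: after 2 affine steps, its disk has center (0, 9/16), radius 1/40
y4: after 2 affine steps, its disk has center (0, 7/16), radius 1/48


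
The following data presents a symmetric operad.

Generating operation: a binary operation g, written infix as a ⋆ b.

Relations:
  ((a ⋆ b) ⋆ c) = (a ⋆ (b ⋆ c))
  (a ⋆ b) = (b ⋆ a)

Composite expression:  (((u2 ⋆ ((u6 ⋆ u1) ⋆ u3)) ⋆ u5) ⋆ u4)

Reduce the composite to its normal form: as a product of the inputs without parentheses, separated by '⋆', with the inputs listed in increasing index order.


u1 ⋆ u2 ⋆ u3 ⋆ u4 ⋆ u5 ⋆ u6


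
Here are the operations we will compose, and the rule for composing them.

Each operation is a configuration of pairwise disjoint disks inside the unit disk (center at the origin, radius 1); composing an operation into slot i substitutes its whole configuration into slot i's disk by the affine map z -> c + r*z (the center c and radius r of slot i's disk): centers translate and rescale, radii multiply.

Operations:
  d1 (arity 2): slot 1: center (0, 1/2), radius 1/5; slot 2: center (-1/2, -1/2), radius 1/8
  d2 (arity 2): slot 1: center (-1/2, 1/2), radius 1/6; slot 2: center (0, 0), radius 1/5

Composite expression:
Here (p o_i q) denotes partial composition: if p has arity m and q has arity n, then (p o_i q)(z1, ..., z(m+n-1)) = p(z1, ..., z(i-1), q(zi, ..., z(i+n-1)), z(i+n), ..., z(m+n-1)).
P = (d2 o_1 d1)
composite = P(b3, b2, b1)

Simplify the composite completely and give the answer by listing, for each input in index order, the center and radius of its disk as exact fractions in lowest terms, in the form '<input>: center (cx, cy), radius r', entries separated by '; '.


Follow each b-input down from d2: c' goes to c + r*c', radius to r*r'.
input b3: composing its 2 substitution steps yields center (-1/2, 7/12), radius 1/30
input b2: composing its 2 substitution steps yields center (-7/12, 5/12), radius 1/48
input b1: composing its 1 substitution step yields center (0, 0), radius 1/5

b1: center (0, 0), radius 1/5; b2: center (-7/12, 5/12), radius 1/48; b3: center (-1/2, 7/12), radius 1/30


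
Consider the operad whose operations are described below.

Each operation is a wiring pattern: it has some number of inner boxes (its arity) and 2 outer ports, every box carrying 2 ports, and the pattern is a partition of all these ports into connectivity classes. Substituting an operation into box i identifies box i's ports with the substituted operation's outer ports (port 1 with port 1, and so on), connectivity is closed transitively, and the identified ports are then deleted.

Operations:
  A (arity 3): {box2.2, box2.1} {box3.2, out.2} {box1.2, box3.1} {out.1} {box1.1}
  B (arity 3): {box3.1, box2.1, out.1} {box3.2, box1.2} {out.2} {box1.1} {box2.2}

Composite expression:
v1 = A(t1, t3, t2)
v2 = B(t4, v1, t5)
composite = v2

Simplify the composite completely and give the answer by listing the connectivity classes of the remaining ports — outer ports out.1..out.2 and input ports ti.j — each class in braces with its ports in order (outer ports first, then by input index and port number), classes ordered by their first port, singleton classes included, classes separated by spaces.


{out.1, t5.1} {out.2} {t1.1} {t1.2, t2.1} {t2.2} {t3.1, t3.2} {t4.1} {t4.2, t5.2}

Substituting into B glues patterns; closure does the rest.
the subtree at A composes to {out.1} {out.2, t2.2} {t1.1} {t1.2, t2.1} {t3.1, t3.2} on (t1, t3, t2); out.j = own outer ports
the subtree at B composes to {out.1, t5.1} {out.2} {t1.1} {t1.2, t2.1} {t2.2} {t3.1, t3.2} {t4.1} {t4.2, t5.2} on (t4, t1, t3, t2, t5); out.j = own outer ports


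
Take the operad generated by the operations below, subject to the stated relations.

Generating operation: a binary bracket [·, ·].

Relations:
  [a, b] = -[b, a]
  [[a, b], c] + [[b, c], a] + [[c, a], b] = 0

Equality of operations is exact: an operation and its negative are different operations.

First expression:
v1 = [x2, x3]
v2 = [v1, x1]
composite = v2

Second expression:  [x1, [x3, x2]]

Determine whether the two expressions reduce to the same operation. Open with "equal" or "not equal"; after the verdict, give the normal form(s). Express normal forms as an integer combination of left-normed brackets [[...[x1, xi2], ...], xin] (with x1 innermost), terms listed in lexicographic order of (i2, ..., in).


equal; the common form is -[[x1, x2], x3] + [[x1, x3], x2]

Reducing the first expression gives -[[x1, x2], x3] + [[x1, x3], x2]
Reducing the second expression gives -[[x1, x2], x3] + [[x1, x3], x2]
Identical normal forms: equal.


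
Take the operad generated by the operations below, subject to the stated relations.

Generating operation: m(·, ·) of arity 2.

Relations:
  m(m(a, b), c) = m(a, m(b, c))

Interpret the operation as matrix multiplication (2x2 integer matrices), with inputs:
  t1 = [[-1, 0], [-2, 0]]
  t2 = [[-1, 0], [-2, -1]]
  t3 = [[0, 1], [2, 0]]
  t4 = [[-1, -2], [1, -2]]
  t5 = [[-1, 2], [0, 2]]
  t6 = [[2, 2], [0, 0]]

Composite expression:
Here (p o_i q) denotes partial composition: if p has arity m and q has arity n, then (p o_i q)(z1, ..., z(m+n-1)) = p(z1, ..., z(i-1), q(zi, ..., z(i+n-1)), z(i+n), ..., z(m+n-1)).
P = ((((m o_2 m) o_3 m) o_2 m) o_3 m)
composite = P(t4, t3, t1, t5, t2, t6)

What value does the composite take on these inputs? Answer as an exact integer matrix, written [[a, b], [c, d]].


[[-36, -36], [-12, -12]]

m(t1, t5) = [[1, -2], [2, -4]]
m(t3, m(t1, t5)) = [[2, -4], [2, -4]]
m(t2, t6) = [[-2, -2], [-4, -4]]
m(m(t3, m(t1, t5)), m(t2, t6)) = [[12, 12], [12, 12]]
m(t4, m(m(t3, m(t1, t5)), m(t2, t6))) = [[-36, -36], [-12, -12]]


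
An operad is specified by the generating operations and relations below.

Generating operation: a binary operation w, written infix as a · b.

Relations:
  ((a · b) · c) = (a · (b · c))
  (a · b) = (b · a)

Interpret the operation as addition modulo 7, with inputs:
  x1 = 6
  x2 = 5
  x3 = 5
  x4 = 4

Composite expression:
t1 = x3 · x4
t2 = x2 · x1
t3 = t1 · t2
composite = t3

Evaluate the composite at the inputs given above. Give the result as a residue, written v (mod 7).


6 (mod 7)

(x3 · x4) = 2
(x2 · x1) = 4
((x3 · x4) · (x2 · x1)) = 6


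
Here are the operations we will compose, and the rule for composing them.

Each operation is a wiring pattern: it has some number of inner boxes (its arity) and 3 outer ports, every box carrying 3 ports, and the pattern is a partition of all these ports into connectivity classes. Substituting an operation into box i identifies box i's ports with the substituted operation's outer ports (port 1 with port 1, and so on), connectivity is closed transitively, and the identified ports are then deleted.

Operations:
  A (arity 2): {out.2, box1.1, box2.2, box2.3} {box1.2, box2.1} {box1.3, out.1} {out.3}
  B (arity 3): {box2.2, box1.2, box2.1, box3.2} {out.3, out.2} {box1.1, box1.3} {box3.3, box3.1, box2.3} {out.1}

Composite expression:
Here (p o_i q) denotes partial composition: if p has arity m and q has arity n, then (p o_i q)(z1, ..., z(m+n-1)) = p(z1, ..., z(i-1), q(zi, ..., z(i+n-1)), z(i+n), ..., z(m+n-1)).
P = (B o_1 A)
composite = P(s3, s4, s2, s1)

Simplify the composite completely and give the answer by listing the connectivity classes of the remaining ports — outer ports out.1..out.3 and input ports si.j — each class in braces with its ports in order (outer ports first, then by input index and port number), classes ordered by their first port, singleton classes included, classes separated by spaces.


{out.1} {out.2, out.3} {s1.1, s1.3, s2.3} {s1.2, s2.1, s2.2, s3.1, s4.2, s4.3} {s3.2, s4.1} {s3.3}

Two ports join when wires chain via B-identified ports.
after A, the pattern on (s3, s4) reads {out.1, s3.3} {out.2, s3.1, s4.2, s4.3} {out.3} {s3.2, s4.1} (out.j = its outer ports)
after B, the pattern on (s3, s4, s2, s1) reads {out.1} {out.2, out.3} {s1.1, s1.3, s2.3} {s1.2, s2.1, s2.2, s3.1, s4.2, s4.3} {s3.2, s4.1} {s3.3} (out.j = its outer ports)


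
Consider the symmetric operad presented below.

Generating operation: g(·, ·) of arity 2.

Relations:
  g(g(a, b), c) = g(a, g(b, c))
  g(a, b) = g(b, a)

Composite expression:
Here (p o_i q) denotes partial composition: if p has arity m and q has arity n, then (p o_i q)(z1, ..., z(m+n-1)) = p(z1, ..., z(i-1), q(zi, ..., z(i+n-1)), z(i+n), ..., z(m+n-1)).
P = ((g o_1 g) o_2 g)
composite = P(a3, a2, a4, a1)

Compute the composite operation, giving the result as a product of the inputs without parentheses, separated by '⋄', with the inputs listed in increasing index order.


a1 ⋄ a2 ⋄ a3 ⋄ a4

Key point: g commutes, so take the a-inputs in any fixed order.
g(a2, a4) spells out as a2 ⋄ a4
g(a3, g(a2, a4)) spells out as a3 ⋄ a2 ⋄ a4
g(g(a3, g(a2, a4)), a1) spells out as a3 ⋄ a2 ⋄ a4 ⋄ a1
the factors in increasing index order: a1 ⋄ a2 ⋄ a3 ⋄ a4


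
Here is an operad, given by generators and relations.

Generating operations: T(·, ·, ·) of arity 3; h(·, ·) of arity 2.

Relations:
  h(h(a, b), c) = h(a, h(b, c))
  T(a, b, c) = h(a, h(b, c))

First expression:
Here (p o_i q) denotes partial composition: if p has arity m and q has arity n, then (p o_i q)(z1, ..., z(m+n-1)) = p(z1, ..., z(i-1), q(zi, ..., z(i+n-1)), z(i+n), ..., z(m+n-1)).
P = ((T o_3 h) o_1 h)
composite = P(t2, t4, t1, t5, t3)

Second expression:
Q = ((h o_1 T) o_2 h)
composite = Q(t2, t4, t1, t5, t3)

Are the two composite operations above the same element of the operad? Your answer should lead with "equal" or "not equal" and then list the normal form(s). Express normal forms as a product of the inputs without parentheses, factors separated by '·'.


equal — both sides give t2 · t4 · t1 · t5 · t3

In normal form, the first expression is t2 · t4 · t1 · t5 · t3
In normal form, the second expression is t2 · t4 · t1 · t5 · t3
One common form — equal.


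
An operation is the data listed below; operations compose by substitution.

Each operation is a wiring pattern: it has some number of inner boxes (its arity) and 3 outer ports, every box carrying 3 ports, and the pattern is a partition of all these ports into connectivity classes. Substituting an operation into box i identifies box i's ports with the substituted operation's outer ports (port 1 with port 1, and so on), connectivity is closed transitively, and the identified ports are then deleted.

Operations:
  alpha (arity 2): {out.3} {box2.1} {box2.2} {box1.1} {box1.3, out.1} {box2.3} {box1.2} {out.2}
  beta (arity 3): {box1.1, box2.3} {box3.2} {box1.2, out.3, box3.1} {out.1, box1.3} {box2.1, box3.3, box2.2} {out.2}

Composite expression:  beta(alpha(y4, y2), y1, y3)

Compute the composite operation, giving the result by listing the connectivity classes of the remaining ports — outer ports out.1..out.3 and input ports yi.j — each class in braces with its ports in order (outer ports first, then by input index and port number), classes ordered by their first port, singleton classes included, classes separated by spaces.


{out.1} {out.2} {out.3, y3.1} {y1.1, y1.2, y3.3} {y1.3, y4.3} {y2.1} {y2.2} {y2.3} {y3.2} {y4.1} {y4.2}

Connectivity passes through glued beta-boundaries; trace each wire chain.
through alpha, on inputs (y4, y2): {out.1, y4.3} {out.2} {out.3} {y2.1} {y2.2} {y2.3} {y4.1} {y4.2} (out.j = stage outer ports)
through beta, on inputs (y4, y2, y1, y3): {out.1} {out.2} {out.3, y3.1} {y1.1, y1.2, y3.3} {y1.3, y4.3} {y2.1} {y2.2} {y2.3} {y3.2} {y4.1} {y4.2} (out.j = stage outer ports)


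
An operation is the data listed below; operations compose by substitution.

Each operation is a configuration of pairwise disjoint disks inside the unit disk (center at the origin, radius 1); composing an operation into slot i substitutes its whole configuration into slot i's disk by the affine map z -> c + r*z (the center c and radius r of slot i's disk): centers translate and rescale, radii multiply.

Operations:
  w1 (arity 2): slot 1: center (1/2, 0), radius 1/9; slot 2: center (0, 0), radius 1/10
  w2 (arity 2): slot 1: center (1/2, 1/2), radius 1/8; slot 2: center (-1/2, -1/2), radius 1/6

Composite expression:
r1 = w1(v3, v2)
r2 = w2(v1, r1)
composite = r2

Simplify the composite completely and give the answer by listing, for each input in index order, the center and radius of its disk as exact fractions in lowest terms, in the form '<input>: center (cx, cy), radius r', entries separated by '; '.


v1: center (1/2, 1/2), radius 1/8; v2: center (-1/2, -1/2), radius 1/60; v3: center (-5/12, -1/2), radius 1/54

Below w2, radii multiply path by path; the v-disk centers shift.
input v1: applying the 1 nested substitution gives center (1/2, 1/2), radius 1/8
input v3: applying the 2 nested substitutions gives center (-5/12, -1/2), radius 1/54
input v2: applying the 2 nested substitutions gives center (-1/2, -1/2), radius 1/60


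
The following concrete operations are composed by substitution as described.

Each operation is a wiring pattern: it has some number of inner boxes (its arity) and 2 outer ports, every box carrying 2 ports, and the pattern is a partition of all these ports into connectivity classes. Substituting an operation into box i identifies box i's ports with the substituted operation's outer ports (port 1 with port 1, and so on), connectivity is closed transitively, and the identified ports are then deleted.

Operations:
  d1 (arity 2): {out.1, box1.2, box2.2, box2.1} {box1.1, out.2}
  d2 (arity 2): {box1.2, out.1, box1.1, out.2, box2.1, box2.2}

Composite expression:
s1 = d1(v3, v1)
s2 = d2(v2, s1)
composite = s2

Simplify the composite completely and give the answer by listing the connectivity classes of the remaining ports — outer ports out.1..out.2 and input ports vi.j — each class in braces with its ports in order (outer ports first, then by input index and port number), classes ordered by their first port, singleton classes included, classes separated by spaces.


{out.1, out.2, v1.1, v1.2, v2.1, v2.2, v3.1, v3.2}


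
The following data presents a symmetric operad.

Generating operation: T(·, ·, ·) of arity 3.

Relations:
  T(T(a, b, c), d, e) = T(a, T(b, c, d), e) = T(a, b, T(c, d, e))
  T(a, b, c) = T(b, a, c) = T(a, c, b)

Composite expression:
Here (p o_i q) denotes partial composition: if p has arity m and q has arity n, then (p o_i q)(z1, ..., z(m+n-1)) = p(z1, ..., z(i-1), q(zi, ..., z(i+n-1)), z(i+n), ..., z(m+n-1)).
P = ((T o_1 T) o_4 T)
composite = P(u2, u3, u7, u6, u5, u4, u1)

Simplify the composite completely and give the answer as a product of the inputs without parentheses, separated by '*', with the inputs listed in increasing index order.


Key point: T commutes, so take the u-inputs in any fixed order.
T(u2, u3, u7) flattens to u2 * u3 * u7
T(u6, u5, u4) flattens to u6 * u5 * u4
T(T(u2, u3, u7), T(u6, u5, u4), u1) flattens to u2 * u3 * u7 * u6 * u5 * u4 * u1
the factors in increasing index order: u1 * u2 * u3 * u4 * u5 * u6 * u7

u1 * u2 * u3 * u4 * u5 * u6 * u7


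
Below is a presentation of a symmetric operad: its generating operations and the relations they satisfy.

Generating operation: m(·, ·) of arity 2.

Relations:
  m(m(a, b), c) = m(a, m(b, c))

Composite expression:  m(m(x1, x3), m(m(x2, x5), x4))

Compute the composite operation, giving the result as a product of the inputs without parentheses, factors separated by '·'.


x1 · x3 · x2 · x5 · x4

The m-tree's shape is irrelevant; the x-reading-order decides.
m(x1, x3) flattens to x1 · x3
m(x2, x5) flattens to x2 · x5
m(m(x2, x5), x4) flattens to x2 · x5 · x4
m(m(x1, x3), m(m(x2, x5), x4)) flattens to x1 · x3 · x2 · x5 · x4


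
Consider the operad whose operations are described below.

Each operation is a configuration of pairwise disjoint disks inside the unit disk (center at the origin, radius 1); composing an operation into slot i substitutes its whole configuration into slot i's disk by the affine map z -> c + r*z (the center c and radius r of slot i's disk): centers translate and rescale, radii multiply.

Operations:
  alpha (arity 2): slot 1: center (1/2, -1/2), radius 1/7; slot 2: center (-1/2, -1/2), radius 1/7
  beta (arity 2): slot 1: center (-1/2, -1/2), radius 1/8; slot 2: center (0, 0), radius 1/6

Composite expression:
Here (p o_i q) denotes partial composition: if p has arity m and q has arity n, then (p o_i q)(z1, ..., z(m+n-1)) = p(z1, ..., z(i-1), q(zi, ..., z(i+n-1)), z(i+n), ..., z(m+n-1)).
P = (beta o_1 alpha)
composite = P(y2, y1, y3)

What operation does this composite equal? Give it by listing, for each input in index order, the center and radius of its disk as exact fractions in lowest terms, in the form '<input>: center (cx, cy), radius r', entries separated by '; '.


y1: center (-9/16, -9/16), radius 1/56; y2: center (-7/16, -9/16), radius 1/56; y3: center (0, 0), radius 1/6

Each y-disk chains the slot maps above it in beta; radii multiply.
for y2, the 2-step affine chain lands on center (-7/16, -9/16), radius 1/56
for y1, the 2-step affine chain lands on center (-9/16, -9/16), radius 1/56
for y3, the 1-step affine chain lands on center (0, 0), radius 1/6


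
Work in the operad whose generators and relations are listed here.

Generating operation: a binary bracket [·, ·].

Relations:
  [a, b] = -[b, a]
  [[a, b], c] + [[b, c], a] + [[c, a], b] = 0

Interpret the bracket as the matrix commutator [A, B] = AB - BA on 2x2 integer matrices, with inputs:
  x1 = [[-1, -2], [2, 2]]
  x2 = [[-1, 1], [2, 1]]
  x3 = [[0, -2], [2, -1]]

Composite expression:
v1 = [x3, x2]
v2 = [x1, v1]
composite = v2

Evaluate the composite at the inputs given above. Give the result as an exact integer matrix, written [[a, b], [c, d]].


[[18, -15], [-42, -18]]

[x3, x2] = [[-6, -3], [-6, 6]]
[x1, [x3, x2]] = [[18, -15], [-42, -18]]


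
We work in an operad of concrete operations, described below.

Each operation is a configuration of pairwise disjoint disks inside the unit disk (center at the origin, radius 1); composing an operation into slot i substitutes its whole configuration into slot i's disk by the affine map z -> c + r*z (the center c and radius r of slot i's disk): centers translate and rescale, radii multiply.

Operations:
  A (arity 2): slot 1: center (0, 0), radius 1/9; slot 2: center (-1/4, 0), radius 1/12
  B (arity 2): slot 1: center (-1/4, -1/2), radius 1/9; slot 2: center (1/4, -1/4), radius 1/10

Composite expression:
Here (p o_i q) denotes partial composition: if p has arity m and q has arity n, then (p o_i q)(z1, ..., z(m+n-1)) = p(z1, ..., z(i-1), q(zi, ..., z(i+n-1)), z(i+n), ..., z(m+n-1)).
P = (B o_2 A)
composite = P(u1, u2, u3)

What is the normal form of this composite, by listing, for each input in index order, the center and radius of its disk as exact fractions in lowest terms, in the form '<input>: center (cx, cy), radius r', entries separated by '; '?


Below B, radii multiply path by path; the u-disk centers shift.
input u1: composing its 1 substitution step yields center (-1/4, -1/2), radius 1/9
input u2: composing its 2 substitution steps yields center (1/4, -1/4), radius 1/90
input u3: composing its 2 substitution steps yields center (9/40, -1/4), radius 1/120

u1: center (-1/4, -1/2), radius 1/9; u2: center (1/4, -1/4), radius 1/90; u3: center (9/40, -1/4), radius 1/120


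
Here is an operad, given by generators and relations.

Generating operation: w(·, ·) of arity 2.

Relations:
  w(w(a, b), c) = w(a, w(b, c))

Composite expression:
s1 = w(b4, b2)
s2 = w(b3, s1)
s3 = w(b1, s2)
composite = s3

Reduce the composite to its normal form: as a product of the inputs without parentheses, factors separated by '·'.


b1 · b3 · b4 · b2

Every regrouping of w is equal, so read the b-inputs in written order.
w(b4, b2) reduces to b4 · b2
w(b3, w(b4, b2)) reduces to b3 · b4 · b2
w(b1, w(b3, w(b4, b2))) reduces to b1 · b3 · b4 · b2


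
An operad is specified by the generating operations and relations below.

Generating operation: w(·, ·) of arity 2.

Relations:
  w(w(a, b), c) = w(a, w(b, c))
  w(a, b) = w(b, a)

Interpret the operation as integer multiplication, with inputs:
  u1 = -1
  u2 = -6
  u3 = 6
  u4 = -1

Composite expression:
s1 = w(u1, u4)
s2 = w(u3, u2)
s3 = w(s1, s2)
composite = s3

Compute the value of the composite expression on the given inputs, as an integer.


-36

w(u1, u4) = 1
w(u3, u2) = -36
w(w(u1, u4), w(u3, u2)) = -36


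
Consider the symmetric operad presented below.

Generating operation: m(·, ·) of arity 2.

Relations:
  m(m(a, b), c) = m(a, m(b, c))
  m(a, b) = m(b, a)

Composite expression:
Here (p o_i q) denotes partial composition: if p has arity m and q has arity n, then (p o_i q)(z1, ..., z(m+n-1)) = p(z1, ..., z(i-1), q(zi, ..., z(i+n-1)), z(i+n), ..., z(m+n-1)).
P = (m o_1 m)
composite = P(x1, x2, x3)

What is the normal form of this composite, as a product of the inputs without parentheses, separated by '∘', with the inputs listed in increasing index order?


x1 ∘ x2 ∘ x3

Reordering under m is free, so list the x-inputs canonically.
m(x1, x2) flattens to x1 ∘ x2
m(m(x1, x2), x3) flattens to x1 ∘ x2 ∘ x3
sorting the factors by input index: x1 ∘ x2 ∘ x3


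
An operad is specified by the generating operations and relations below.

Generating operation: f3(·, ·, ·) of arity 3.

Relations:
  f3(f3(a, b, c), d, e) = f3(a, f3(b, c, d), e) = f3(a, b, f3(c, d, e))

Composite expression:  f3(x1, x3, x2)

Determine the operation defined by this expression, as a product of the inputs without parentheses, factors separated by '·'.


The f3-tree's shape is irrelevant; the x-reading-order decides.
f3(x1, x3, x2) linearizes to x1 · x3 · x2

x1 · x3 · x2


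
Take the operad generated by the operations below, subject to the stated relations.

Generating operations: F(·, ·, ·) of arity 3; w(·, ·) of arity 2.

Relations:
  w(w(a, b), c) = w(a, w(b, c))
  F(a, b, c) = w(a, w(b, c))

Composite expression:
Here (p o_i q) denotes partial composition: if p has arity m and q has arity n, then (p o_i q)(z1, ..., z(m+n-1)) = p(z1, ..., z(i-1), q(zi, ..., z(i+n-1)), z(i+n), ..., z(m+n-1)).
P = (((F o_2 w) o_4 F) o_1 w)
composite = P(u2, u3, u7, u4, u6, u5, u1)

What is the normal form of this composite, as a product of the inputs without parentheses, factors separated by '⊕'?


u2 ⊕ u3 ⊕ u7 ⊕ u4 ⊕ u6 ⊕ u5 ⊕ u1

Key point: F is associative — brackets drop, the u-order remains.
w(u2, u3) spells out as u2 ⊕ u3
w(u7, u4) spells out as u7 ⊕ u4
F(u6, u5, u1) spells out as u6 ⊕ u5 ⊕ u1
F(w(u2, u3), w(u7, u4), F(u6, u5, u1)) spells out as u2 ⊕ u3 ⊕ u7 ⊕ u4 ⊕ u6 ⊕ u5 ⊕ u1


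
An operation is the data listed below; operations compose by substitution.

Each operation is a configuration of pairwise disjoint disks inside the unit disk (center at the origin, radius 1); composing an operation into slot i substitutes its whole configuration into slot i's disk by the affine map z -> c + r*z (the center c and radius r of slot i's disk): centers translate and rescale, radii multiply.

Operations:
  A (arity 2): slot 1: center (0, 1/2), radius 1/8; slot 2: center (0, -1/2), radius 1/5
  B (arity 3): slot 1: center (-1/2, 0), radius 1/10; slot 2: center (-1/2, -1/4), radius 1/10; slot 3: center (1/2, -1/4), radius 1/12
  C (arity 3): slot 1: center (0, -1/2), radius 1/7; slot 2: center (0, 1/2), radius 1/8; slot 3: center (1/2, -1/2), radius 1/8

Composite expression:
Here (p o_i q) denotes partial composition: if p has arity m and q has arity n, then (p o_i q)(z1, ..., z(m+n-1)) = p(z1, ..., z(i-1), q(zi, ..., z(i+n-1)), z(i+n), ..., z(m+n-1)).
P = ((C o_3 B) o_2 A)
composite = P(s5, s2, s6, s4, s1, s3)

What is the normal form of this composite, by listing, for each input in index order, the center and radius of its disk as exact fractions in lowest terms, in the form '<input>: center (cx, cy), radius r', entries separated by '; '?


Each s-disk chains the slot maps above it in C; radii multiply.
tracing s5 down its 1-map path: center (0, -1/2), radius 1/7
tracing s2 down its 2-map path: center (0, 9/16), radius 1/64
tracing s6 down its 2-map path: center (0, 7/16), radius 1/40
tracing s4 down its 2-map path: center (7/16, -1/2), radius 1/80
tracing s1 down its 2-map path: center (7/16, -17/32), radius 1/80
tracing s3 down its 2-map path: center (9/16, -17/32), radius 1/96

s1: center (7/16, -17/32), radius 1/80; s2: center (0, 9/16), radius 1/64; s3: center (9/16, -17/32), radius 1/96; s4: center (7/16, -1/2), radius 1/80; s5: center (0, -1/2), radius 1/7; s6: center (0, 7/16), radius 1/40


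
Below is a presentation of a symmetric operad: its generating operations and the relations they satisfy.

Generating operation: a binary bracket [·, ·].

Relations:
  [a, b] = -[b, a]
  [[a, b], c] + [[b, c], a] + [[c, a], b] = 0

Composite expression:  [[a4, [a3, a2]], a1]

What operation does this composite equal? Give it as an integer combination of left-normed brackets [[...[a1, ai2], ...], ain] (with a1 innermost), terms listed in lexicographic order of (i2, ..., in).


A multilinear Lie element is pinned by a1-initial words (a1 innermost).
Composite bracket: [[a4, [a3, a2]], a1]
Each bracket splits as ab - ba, giving 8 signed words (2^3 = 8).
Keep just the words that open with a1:
  a1a2a3a4 appears with sign -1, giving the term -[[[a1, a2], a3], a4]
  a1a3a2a4 appears with sign +1, giving the term +[[[a1, a3], a2], a4]
  a1a4a2a3 appears with sign +1, giving the term +[[[a1, a4], a2], a3]
  a1a4a3a2 appears with sign -1, giving the term -[[[a1, a4], a3], a2]

-[[[a1, a2], a3], a4] + [[[a1, a3], a2], a4] + [[[a1, a4], a2], a3] - [[[a1, a4], a3], a2]


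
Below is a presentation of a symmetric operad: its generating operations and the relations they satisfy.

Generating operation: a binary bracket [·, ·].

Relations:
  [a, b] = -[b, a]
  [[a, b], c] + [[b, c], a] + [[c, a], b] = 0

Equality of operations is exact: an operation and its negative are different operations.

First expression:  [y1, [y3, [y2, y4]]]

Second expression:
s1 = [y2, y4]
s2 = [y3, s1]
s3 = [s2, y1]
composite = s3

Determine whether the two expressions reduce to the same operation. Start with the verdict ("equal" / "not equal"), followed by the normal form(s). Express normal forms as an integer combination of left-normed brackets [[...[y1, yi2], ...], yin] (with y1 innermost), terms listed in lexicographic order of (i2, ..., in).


not equal — first -[[[y1, y2], y4], y3] + [[[y1, y3], y2], y4] - [[[y1, y3], y4], y2] + [[[y1, y4], y2], y3], second [[[y1, y2], y4], y3] - [[[y1, y3], y2], y4] + [[[y1, y3], y4], y2] - [[[y1, y4], y2], y3]

Normal form of the first expression: -[[[y1, y2], y4], y3] + [[[y1, y3], y2], y4] - [[[y1, y3], y4], y2] + [[[y1, y4], y2], y3]
Normal form of the second expression: [[[y1, y2], y4], y3] - [[[y1, y3], y2], y4] + [[[y1, y3], y4], y2] - [[[y1, y4], y2], y3]
The forms do not match — not equal.


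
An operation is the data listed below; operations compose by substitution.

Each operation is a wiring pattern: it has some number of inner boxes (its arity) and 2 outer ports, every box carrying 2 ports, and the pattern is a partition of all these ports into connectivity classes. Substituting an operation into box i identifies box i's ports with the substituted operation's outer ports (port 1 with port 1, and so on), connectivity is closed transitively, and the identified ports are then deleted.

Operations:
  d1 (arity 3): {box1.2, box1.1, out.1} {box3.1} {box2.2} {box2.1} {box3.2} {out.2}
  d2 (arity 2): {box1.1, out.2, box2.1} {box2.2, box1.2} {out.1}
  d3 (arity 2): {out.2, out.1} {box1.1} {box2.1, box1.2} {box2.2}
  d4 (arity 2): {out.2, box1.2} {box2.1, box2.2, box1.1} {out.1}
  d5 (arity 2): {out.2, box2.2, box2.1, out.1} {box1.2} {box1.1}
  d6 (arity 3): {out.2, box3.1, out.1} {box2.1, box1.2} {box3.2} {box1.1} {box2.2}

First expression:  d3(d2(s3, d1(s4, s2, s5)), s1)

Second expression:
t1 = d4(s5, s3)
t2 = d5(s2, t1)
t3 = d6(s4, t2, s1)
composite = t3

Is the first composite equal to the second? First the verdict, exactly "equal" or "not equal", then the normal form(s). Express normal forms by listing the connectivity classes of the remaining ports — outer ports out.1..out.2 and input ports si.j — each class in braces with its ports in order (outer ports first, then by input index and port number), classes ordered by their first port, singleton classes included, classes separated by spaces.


not equal; first: {out.1, out.2} {s1.1, s3.1, s4.1, s4.2} {s1.2} {s2.1} {s2.2} {s3.2} {s5.1} {s5.2}; second: {out.1, out.2, s1.1} {s1.2} {s2.1} {s2.2} {s3.1, s3.2, s5.1} {s4.1} {s4.2, s5.2}
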